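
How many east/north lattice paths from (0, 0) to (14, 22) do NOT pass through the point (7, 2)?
Number of paths = 3764328120

Total paths from (0, 0) to (14, 22): C(36, 14) = 3796297200. Paths through (7, 2): (paths (0, 0) → (7, 2)) × (paths (7, 2) → (14, 22)) = C(9, 7) · C(27, 7) = 36 · 888030 = 31969080. Avoidance count = 3796297200 − 31969080 = 3764328120.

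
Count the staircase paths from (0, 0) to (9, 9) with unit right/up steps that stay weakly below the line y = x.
C_9 = 4862

These NE paths below the diagonal are counted by the Catalan number C_n = (1/(n + 1)) · C(2n, n). For n = 9: C_9 = (1/10) · C(18, 9) = 48620/10 = 4862.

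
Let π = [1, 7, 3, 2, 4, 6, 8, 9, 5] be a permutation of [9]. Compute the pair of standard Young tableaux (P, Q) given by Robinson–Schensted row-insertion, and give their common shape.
P = [1, 2, 4, 5, 8, 9] / [3, 6] / [7];  Q = [1, 2, 5, 6, 7, 8] / [3, 9] / [4];  common shape = (6, 2, 1)

Row-insert the values π_1, π_2, … into P one at a time, bumping the leftmost entry strictly greater than the inserted value down to the next row. The recording tableau Q records, in position (i, j), the step at which that cell was added to P.
  Insert 1 (step 1): P = [1];  Q = [1]
  Insert 7 (step 2): P = [1, 7];  Q = [1, 2]
  Insert 3 (step 3): P = [1, 3] / [7];  Q = [1, 2] / [3]
  Insert 2 (step 4): P = [1, 2] / [3] / [7];  Q = [1, 2] / [3] / [4]
  Insert 4 (step 5): P = [1, 2, 4] / [3] / [7];  Q = [1, 2, 5] / [3] / [4]
  Insert 6 (step 6): P = [1, 2, 4, 6] / [3] / [7];  Q = [1, 2, 5, 6] / [3] / [4]
  Insert 8 (step 7): P = [1, 2, 4, 6, 8] / [3] / [7];  Q = [1, 2, 5, 6, 7] / [3] / [4]
  Insert 9 (step 8): P = [1, 2, 4, 6, 8, 9] / [3] / [7];  Q = [1, 2, 5, 6, 7, 8] / [3] / [4]
  Insert 5 (step 9): P = [1, 2, 4, 5, 8, 9] / [3, 6] / [7];  Q = [1, 2, 5, 6, 7, 8] / [3, 9] / [4]
Final shape: (6, 2, 1).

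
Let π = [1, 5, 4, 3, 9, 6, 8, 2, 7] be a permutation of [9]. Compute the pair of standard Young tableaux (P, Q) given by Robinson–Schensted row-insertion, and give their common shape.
P = [1, 2, 6, 7] / [3, 8] / [4, 9] / [5];  Q = [1, 2, 5, 7] / [3, 6] / [4, 9] / [8];  common shape = (4, 2, 2, 1)

Row-insert the values π_1, π_2, … into P one at a time, bumping the leftmost entry strictly greater than the inserted value down to the next row. The recording tableau Q records, in position (i, j), the step at which that cell was added to P.
  Insert 1 (step 1): P = [1];  Q = [1]
  Insert 5 (step 2): P = [1, 5];  Q = [1, 2]
  Insert 4 (step 3): P = [1, 4] / [5];  Q = [1, 2] / [3]
  Insert 3 (step 4): P = [1, 3] / [4] / [5];  Q = [1, 2] / [3] / [4]
  Insert 9 (step 5): P = [1, 3, 9] / [4] / [5];  Q = [1, 2, 5] / [3] / [4]
  Insert 6 (step 6): P = [1, 3, 6] / [4, 9] / [5];  Q = [1, 2, 5] / [3, 6] / [4]
  Insert 8 (step 7): P = [1, 3, 6, 8] / [4, 9] / [5];  Q = [1, 2, 5, 7] / [3, 6] / [4]
  Insert 2 (step 8): P = [1, 2, 6, 8] / [3, 9] / [4] / [5];  Q = [1, 2, 5, 7] / [3, 6] / [4] / [8]
  Insert 7 (step 9): P = [1, 2, 6, 7] / [3, 8] / [4, 9] / [5];  Q = [1, 2, 5, 7] / [3, 6] / [4, 9] / [8]
Final shape: (4, 2, 2, 1).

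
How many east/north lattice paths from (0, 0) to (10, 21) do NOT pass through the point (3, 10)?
Number of paths = 35250501

Total paths from (0, 0) to (10, 21): C(31, 10) = 44352165. Paths through (3, 10): (paths (0, 0) → (3, 10)) × (paths (3, 10) → (10, 21)) = C(13, 3) · C(18, 7) = 286 · 31824 = 9101664. Avoidance count = 44352165 − 9101664 = 35250501.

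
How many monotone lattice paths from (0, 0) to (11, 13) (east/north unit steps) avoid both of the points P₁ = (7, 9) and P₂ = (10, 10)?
Number of paths = 1139360

Inclusion–exclusion. Total paths: C(24, 11) = 2496144. Through P₁: C(16, 7)·C(8, 4) = 800800. Through P₂: C(20, 10)·C(4, 1) = 739024. Since P₁ is strictly southwest of P₂, a monotone path through both must visit P₁ then P₂; paths through both = C(16, 7)·C(4, 3)·C(4, 1) = 183040. Avoid both = 2496144 − 800800 − 739024 + 183040 = 1139360.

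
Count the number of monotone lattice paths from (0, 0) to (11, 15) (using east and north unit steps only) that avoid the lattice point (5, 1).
Number of paths = 7493600

Total paths from (0, 0) to (11, 15): C(26, 11) = 7726160. Paths through (5, 1): (paths (0, 0) → (5, 1)) × (paths (5, 1) → (11, 15)) = C(6, 5) · C(20, 6) = 6 · 38760 = 232560. Avoidance count = 7726160 − 232560 = 7493600.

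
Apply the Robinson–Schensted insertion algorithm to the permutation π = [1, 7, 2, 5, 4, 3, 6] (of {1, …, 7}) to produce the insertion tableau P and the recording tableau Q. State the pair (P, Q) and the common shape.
P = [1, 2, 3, 6] / [4] / [5] / [7];  Q = [1, 2, 4, 7] / [3] / [5] / [6];  common shape = (4, 1, 1, 1)

Row-insert the values π_1, π_2, … into P one at a time, bumping the leftmost entry strictly greater than the inserted value down to the next row. The recording tableau Q records, in position (i, j), the step at which that cell was added to P.
  Insert 1 (step 1): P = [1];  Q = [1]
  Insert 7 (step 2): P = [1, 7];  Q = [1, 2]
  Insert 2 (step 3): P = [1, 2] / [7];  Q = [1, 2] / [3]
  Insert 5 (step 4): P = [1, 2, 5] / [7];  Q = [1, 2, 4] / [3]
  Insert 4 (step 5): P = [1, 2, 4] / [5] / [7];  Q = [1, 2, 4] / [3] / [5]
  Insert 3 (step 6): P = [1, 2, 3] / [4] / [5] / [7];  Q = [1, 2, 4] / [3] / [5] / [6]
  Insert 6 (step 7): P = [1, 2, 3, 6] / [4] / [5] / [7];  Q = [1, 2, 4, 7] / [3] / [5] / [6]
Final shape: (4, 1, 1, 1).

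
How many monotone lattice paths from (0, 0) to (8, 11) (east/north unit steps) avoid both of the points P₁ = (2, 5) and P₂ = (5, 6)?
Number of paths = 35010

Inclusion–exclusion. Total paths: C(19, 8) = 75582. Through P₁: C(7, 2)·C(12, 6) = 19404. Through P₂: C(11, 5)·C(8, 3) = 25872. Since P₁ is strictly southwest of P₂, a monotone path through both must visit P₁ then P₂; paths through both = C(7, 2)·C(4, 3)·C(8, 3) = 4704. Avoid both = 75582 − 19404 − 25872 + 4704 = 35010.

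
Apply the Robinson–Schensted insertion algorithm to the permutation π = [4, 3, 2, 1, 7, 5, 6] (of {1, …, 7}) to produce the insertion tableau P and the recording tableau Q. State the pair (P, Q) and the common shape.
P = [1, 5, 6] / [2, 7] / [3] / [4];  Q = [1, 5, 7] / [2, 6] / [3] / [4];  common shape = (3, 2, 1, 1)

Row-insert the values π_1, π_2, … into P one at a time, bumping the leftmost entry strictly greater than the inserted value down to the next row. The recording tableau Q records, in position (i, j), the step at which that cell was added to P.
  Insert 4 (step 1): P = [4];  Q = [1]
  Insert 3 (step 2): P = [3] / [4];  Q = [1] / [2]
  Insert 2 (step 3): P = [2] / [3] / [4];  Q = [1] / [2] / [3]
  Insert 1 (step 4): P = [1] / [2] / [3] / [4];  Q = [1] / [2] / [3] / [4]
  Insert 7 (step 5): P = [1, 7] / [2] / [3] / [4];  Q = [1, 5] / [2] / [3] / [4]
  Insert 5 (step 6): P = [1, 5] / [2, 7] / [3] / [4];  Q = [1, 5] / [2, 6] / [3] / [4]
  Insert 6 (step 7): P = [1, 5, 6] / [2, 7] / [3] / [4];  Q = [1, 5, 7] / [2, 6] / [3] / [4]
Final shape: (3, 2, 1, 1).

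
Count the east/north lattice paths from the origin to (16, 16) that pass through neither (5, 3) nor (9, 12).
Number of paths = 377512626

Inclusion–exclusion. Total paths: C(32, 16) = 601080390. Through P₁: C(8, 5)·C(24, 11) = 139784064. Through P₂: C(21, 9)·C(11, 7) = 96996900. Since P₁ is strictly southwest of P₂, a monotone path through both must visit P₁ then P₂; paths through both = C(8, 5)·C(13, 4)·C(11, 7) = 13213200. Avoid both = 601080390 − 139784064 − 96996900 + 13213200 = 377512626.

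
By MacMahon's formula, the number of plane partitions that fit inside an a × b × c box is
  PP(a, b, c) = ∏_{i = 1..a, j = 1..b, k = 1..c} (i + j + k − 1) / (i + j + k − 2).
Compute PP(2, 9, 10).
PP(2, 9, 10) = 1551580888

Evaluate the triple product over i = 1..2, j = 1..9, k = 1..10. The factors are (2/1) · (3/2) · (4/3) · (5/4) · (6/5) · (7/6) · (8/7) · (9/8) · … (180 factors total). The numerators and denominators telescope so the product is an integer; carrying out the multiplication exactly gives PP(2, 9, 10) = 1551580888.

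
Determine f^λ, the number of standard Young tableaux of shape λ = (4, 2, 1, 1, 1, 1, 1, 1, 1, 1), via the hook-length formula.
# SYT of shape (4, 2, 1, 1, 1, 1, 1, 1, 1, 1) = 2079

Hook-length formula: f^λ = n! / Π hook(c), product over all cells c of the Young diagram. For λ = (4, 2, 1, 1, 1, 1, 1, 1, 1, 1), n = 14 boxes. Hook lengths by row (left-to-right, top-to-bottom): [13, 4, 2, 1]; [10, 1]; [8]; [7]; [6]; [5]; [4]; [3]; [2]; [1]. Product of hooks = 41932800. So f^λ = 14! / 41932800 = 87178291200 / 41932800 = 2079.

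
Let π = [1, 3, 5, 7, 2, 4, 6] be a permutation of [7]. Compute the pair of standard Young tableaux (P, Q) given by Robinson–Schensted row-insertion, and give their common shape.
P = [1, 2, 4, 6] / [3, 5, 7];  Q = [1, 2, 3, 4] / [5, 6, 7];  common shape = (4, 3)

Row-insert the values π_1, π_2, … into P one at a time, bumping the leftmost entry strictly greater than the inserted value down to the next row. The recording tableau Q records, in position (i, j), the step at which that cell was added to P.
  Insert 1 (step 1): P = [1];  Q = [1]
  Insert 3 (step 2): P = [1, 3];  Q = [1, 2]
  Insert 5 (step 3): P = [1, 3, 5];  Q = [1, 2, 3]
  Insert 7 (step 4): P = [1, 3, 5, 7];  Q = [1, 2, 3, 4]
  Insert 2 (step 5): P = [1, 2, 5, 7] / [3];  Q = [1, 2, 3, 4] / [5]
  Insert 4 (step 6): P = [1, 2, 4, 7] / [3, 5];  Q = [1, 2, 3, 4] / [5, 6]
  Insert 6 (step 7): P = [1, 2, 4, 6] / [3, 5, 7];  Q = [1, 2, 3, 4] / [5, 6, 7]
Final shape: (4, 3).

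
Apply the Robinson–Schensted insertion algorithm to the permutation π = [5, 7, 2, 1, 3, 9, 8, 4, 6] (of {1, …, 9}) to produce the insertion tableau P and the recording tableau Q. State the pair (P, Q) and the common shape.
P = [1, 3, 4, 6] / [2, 7, 8] / [5, 9];  Q = [1, 2, 6, 9] / [3, 5, 7] / [4, 8];  common shape = (4, 3, 2)

Row-insert the values π_1, π_2, … into P one at a time, bumping the leftmost entry strictly greater than the inserted value down to the next row. The recording tableau Q records, in position (i, j), the step at which that cell was added to P.
  Insert 5 (step 1): P = [5];  Q = [1]
  Insert 7 (step 2): P = [5, 7];  Q = [1, 2]
  Insert 2 (step 3): P = [2, 7] / [5];  Q = [1, 2] / [3]
  Insert 1 (step 4): P = [1, 7] / [2] / [5];  Q = [1, 2] / [3] / [4]
  Insert 3 (step 5): P = [1, 3] / [2, 7] / [5];  Q = [1, 2] / [3, 5] / [4]
  Insert 9 (step 6): P = [1, 3, 9] / [2, 7] / [5];  Q = [1, 2, 6] / [3, 5] / [4]
  Insert 8 (step 7): P = [1, 3, 8] / [2, 7, 9] / [5];  Q = [1, 2, 6] / [3, 5, 7] / [4]
  Insert 4 (step 8): P = [1, 3, 4] / [2, 7, 8] / [5, 9];  Q = [1, 2, 6] / [3, 5, 7] / [4, 8]
  Insert 6 (step 9): P = [1, 3, 4, 6] / [2, 7, 8] / [5, 9];  Q = [1, 2, 6, 9] / [3, 5, 7] / [4, 8]
Final shape: (4, 3, 2).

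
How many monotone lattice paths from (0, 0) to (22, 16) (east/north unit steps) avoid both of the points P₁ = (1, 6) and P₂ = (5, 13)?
Number of paths = 21922375155

Inclusion–exclusion. Total paths: C(38, 22) = 22239974430. Through P₁: C(7, 1)·C(31, 21) = 310465155. Through P₂: C(18, 5)·C(20, 17) = 9767520. Since P₁ is strictly southwest of P₂, a monotone path through both must visit P₁ then P₂; paths through both = C(7, 1)·C(11, 4)·C(20, 17) = 2633400. Avoid both = 22239974430 − 310465155 − 9767520 + 2633400 = 21922375155.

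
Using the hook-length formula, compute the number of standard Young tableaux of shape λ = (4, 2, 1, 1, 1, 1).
# SYT of shape (4, 2, 1, 1, 1, 1) = 350

Hook-length formula: f^λ = n! / Π hook(c), product over all cells c of the Young diagram. For λ = (4, 2, 1, 1, 1, 1), n = 10 boxes. Hook lengths by row (left-to-right, top-to-bottom): [9, 4, 2, 1]; [6, 1]; [4]; [3]; [2]; [1]. Product of hooks = 10368. So f^λ = 10! / 10368 = 3628800 / 10368 = 350.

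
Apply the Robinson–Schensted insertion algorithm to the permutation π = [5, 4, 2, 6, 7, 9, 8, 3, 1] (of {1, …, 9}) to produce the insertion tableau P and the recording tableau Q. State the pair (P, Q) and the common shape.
P = [1, 3, 7, 8] / [2, 6] / [4, 9] / [5];  Q = [1, 4, 5, 6] / [2, 7] / [3, 8] / [9];  common shape = (4, 2, 2, 1)

Row-insert the values π_1, π_2, … into P one at a time, bumping the leftmost entry strictly greater than the inserted value down to the next row. The recording tableau Q records, in position (i, j), the step at which that cell was added to P.
  Insert 5 (step 1): P = [5];  Q = [1]
  Insert 4 (step 2): P = [4] / [5];  Q = [1] / [2]
  Insert 2 (step 3): P = [2] / [4] / [5];  Q = [1] / [2] / [3]
  Insert 6 (step 4): P = [2, 6] / [4] / [5];  Q = [1, 4] / [2] / [3]
  Insert 7 (step 5): P = [2, 6, 7] / [4] / [5];  Q = [1, 4, 5] / [2] / [3]
  Insert 9 (step 6): P = [2, 6, 7, 9] / [4] / [5];  Q = [1, 4, 5, 6] / [2] / [3]
  Insert 8 (step 7): P = [2, 6, 7, 8] / [4, 9] / [5];  Q = [1, 4, 5, 6] / [2, 7] / [3]
  Insert 3 (step 8): P = [2, 3, 7, 8] / [4, 6] / [5, 9];  Q = [1, 4, 5, 6] / [2, 7] / [3, 8]
  Insert 1 (step 9): P = [1, 3, 7, 8] / [2, 6] / [4, 9] / [5];  Q = [1, 4, 5, 6] / [2, 7] / [3, 8] / [9]
Final shape: (4, 2, 2, 1).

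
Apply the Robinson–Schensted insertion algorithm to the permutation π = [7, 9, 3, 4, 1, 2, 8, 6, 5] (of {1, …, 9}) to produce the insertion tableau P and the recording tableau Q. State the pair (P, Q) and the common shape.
P = [1, 2, 5] / [3, 4, 6] / [7, 8] / [9];  Q = [1, 2, 7] / [3, 4, 8] / [5, 6] / [9];  common shape = (3, 3, 2, 1)

Row-insert the values π_1, π_2, … into P one at a time, bumping the leftmost entry strictly greater than the inserted value down to the next row. The recording tableau Q records, in position (i, j), the step at which that cell was added to P.
  Insert 7 (step 1): P = [7];  Q = [1]
  Insert 9 (step 2): P = [7, 9];  Q = [1, 2]
  Insert 3 (step 3): P = [3, 9] / [7];  Q = [1, 2] / [3]
  Insert 4 (step 4): P = [3, 4] / [7, 9];  Q = [1, 2] / [3, 4]
  Insert 1 (step 5): P = [1, 4] / [3, 9] / [7];  Q = [1, 2] / [3, 4] / [5]
  Insert 2 (step 6): P = [1, 2] / [3, 4] / [7, 9];  Q = [1, 2] / [3, 4] / [5, 6]
  Insert 8 (step 7): P = [1, 2, 8] / [3, 4] / [7, 9];  Q = [1, 2, 7] / [3, 4] / [5, 6]
  Insert 6 (step 8): P = [1, 2, 6] / [3, 4, 8] / [7, 9];  Q = [1, 2, 7] / [3, 4, 8] / [5, 6]
  Insert 5 (step 9): P = [1, 2, 5] / [3, 4, 6] / [7, 8] / [9];  Q = [1, 2, 7] / [3, 4, 8] / [5, 6] / [9]
Final shape: (3, 3, 2, 1).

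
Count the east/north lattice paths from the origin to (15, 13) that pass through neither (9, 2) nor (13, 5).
Number of paths = 36462545

Inclusion–exclusion. Total paths: C(28, 15) = 37442160. Through P₁: C(11, 9)·C(17, 6) = 680680. Through P₂: C(18, 13)·C(10, 2) = 385560. Since P₁ is strictly southwest of P₂, a monotone path through both must visit P₁ then P₂; paths through both = C(11, 9)·C(7, 4)·C(10, 2) = 86625. Avoid both = 37442160 − 680680 − 385560 + 86625 = 36462545.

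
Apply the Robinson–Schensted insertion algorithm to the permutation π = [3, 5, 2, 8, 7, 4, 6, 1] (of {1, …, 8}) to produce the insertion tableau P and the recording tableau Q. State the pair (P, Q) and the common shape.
P = [1, 4, 6] / [2, 5, 7] / [3] / [8];  Q = [1, 2, 4] / [3, 5, 7] / [6] / [8];  common shape = (3, 3, 1, 1)

Row-insert the values π_1, π_2, … into P one at a time, bumping the leftmost entry strictly greater than the inserted value down to the next row. The recording tableau Q records, in position (i, j), the step at which that cell was added to P.
  Insert 3 (step 1): P = [3];  Q = [1]
  Insert 5 (step 2): P = [3, 5];  Q = [1, 2]
  Insert 2 (step 3): P = [2, 5] / [3];  Q = [1, 2] / [3]
  Insert 8 (step 4): P = [2, 5, 8] / [3];  Q = [1, 2, 4] / [3]
  Insert 7 (step 5): P = [2, 5, 7] / [3, 8];  Q = [1, 2, 4] / [3, 5]
  Insert 4 (step 6): P = [2, 4, 7] / [3, 5] / [8];  Q = [1, 2, 4] / [3, 5] / [6]
  Insert 6 (step 7): P = [2, 4, 6] / [3, 5, 7] / [8];  Q = [1, 2, 4] / [3, 5, 7] / [6]
  Insert 1 (step 8): P = [1, 4, 6] / [2, 5, 7] / [3] / [8];  Q = [1, 2, 4] / [3, 5, 7] / [6] / [8]
Final shape: (3, 3, 1, 1).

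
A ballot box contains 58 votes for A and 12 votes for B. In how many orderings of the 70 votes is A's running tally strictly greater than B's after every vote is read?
Strict-lead orderings = 6991273238456

Total orderings of the 70 votes with 58 for A: C(70, 58) = 10638894058520. By the Bertrand ballot formula (Cycle Lemma / reflection principle), the number of orderings in which A is strictly ahead of B throughout is (p − q)/(p + q) · C(p + q, p) = (58 − 12)/(58 + 12) · 10638894058520 = 6991273238456.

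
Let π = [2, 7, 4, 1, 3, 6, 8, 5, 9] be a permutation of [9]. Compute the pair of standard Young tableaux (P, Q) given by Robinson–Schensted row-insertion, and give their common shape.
P = [1, 3, 5, 8, 9] / [2, 4, 6] / [7];  Q = [1, 2, 6, 7, 9] / [3, 5, 8] / [4];  common shape = (5, 3, 1)

Row-insert the values π_1, π_2, … into P one at a time, bumping the leftmost entry strictly greater than the inserted value down to the next row. The recording tableau Q records, in position (i, j), the step at which that cell was added to P.
  Insert 2 (step 1): P = [2];  Q = [1]
  Insert 7 (step 2): P = [2, 7];  Q = [1, 2]
  Insert 4 (step 3): P = [2, 4] / [7];  Q = [1, 2] / [3]
  Insert 1 (step 4): P = [1, 4] / [2] / [7];  Q = [1, 2] / [3] / [4]
  Insert 3 (step 5): P = [1, 3] / [2, 4] / [7];  Q = [1, 2] / [3, 5] / [4]
  Insert 6 (step 6): P = [1, 3, 6] / [2, 4] / [7];  Q = [1, 2, 6] / [3, 5] / [4]
  Insert 8 (step 7): P = [1, 3, 6, 8] / [2, 4] / [7];  Q = [1, 2, 6, 7] / [3, 5] / [4]
  Insert 5 (step 8): P = [1, 3, 5, 8] / [2, 4, 6] / [7];  Q = [1, 2, 6, 7] / [3, 5, 8] / [4]
  Insert 9 (step 9): P = [1, 3, 5, 8, 9] / [2, 4, 6] / [7];  Q = [1, 2, 6, 7, 9] / [3, 5, 8] / [4]
Final shape: (5, 3, 1).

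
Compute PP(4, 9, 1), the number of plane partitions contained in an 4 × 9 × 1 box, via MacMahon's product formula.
PP(4, 9, 1) = 715

Evaluate the triple product over i = 1..4, j = 1..9, k = 1..1. The factors are (2/1) · (3/2) · (4/3) · (5/4) · (6/5) · (7/6) · (8/7) · (9/8) · … (36 factors total). The numerators and denominators telescope so the product is an integer; carrying out the multiplication exactly gives PP(4, 9, 1) = 715.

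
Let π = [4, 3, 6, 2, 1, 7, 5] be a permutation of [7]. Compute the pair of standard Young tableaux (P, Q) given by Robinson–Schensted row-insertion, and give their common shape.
P = [1, 5, 7] / [2, 6] / [3] / [4];  Q = [1, 3, 6] / [2, 7] / [4] / [5];  common shape = (3, 2, 1, 1)

Row-insert the values π_1, π_2, … into P one at a time, bumping the leftmost entry strictly greater than the inserted value down to the next row. The recording tableau Q records, in position (i, j), the step at which that cell was added to P.
  Insert 4 (step 1): P = [4];  Q = [1]
  Insert 3 (step 2): P = [3] / [4];  Q = [1] / [2]
  Insert 6 (step 3): P = [3, 6] / [4];  Q = [1, 3] / [2]
  Insert 2 (step 4): P = [2, 6] / [3] / [4];  Q = [1, 3] / [2] / [4]
  Insert 1 (step 5): P = [1, 6] / [2] / [3] / [4];  Q = [1, 3] / [2] / [4] / [5]
  Insert 7 (step 6): P = [1, 6, 7] / [2] / [3] / [4];  Q = [1, 3, 6] / [2] / [4] / [5]
  Insert 5 (step 7): P = [1, 5, 7] / [2, 6] / [3] / [4];  Q = [1, 3, 6] / [2, 7] / [4] / [5]
Final shape: (3, 2, 1, 1).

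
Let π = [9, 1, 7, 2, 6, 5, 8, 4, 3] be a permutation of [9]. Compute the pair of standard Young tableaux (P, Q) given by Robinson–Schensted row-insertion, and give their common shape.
P = [1, 2, 3, 8] / [4] / [5] / [6] / [7] / [9];  Q = [1, 3, 5, 7] / [2] / [4] / [6] / [8] / [9];  common shape = (4, 1, 1, 1, 1, 1)

Row-insert the values π_1, π_2, … into P one at a time, bumping the leftmost entry strictly greater than the inserted value down to the next row. The recording tableau Q records, in position (i, j), the step at which that cell was added to P.
  Insert 9 (step 1): P = [9];  Q = [1]
  Insert 1 (step 2): P = [1] / [9];  Q = [1] / [2]
  Insert 7 (step 3): P = [1, 7] / [9];  Q = [1, 3] / [2]
  Insert 2 (step 4): P = [1, 2] / [7] / [9];  Q = [1, 3] / [2] / [4]
  Insert 6 (step 5): P = [1, 2, 6] / [7] / [9];  Q = [1, 3, 5] / [2] / [4]
  Insert 5 (step 6): P = [1, 2, 5] / [6] / [7] / [9];  Q = [1, 3, 5] / [2] / [4] / [6]
  Insert 8 (step 7): P = [1, 2, 5, 8] / [6] / [7] / [9];  Q = [1, 3, 5, 7] / [2] / [4] / [6]
  Insert 4 (step 8): P = [1, 2, 4, 8] / [5] / [6] / [7] / [9];  Q = [1, 3, 5, 7] / [2] / [4] / [6] / [8]
  Insert 3 (step 9): P = [1, 2, 3, 8] / [4] / [5] / [6] / [7] / [9];  Q = [1, 3, 5, 7] / [2] / [4] / [6] / [8] / [9]
Final shape: (4, 1, 1, 1, 1, 1).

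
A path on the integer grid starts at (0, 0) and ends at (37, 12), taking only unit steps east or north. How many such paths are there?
Number of paths = 92263734836

A monotone lattice path from (0, 0) to (37, 12) consists of 37 east steps and 12 north steps in some order, so it is determined by which 37 of the 49 steps are east. The count is C(49, 37) = 92263734836.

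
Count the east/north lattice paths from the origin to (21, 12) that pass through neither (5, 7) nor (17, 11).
Number of paths = 238537212

Inclusion–exclusion. Total paths: C(33, 21) = 354817320. Through P₁: C(12, 5)·C(21, 16) = 16116408. Through P₂: C(28, 17)·C(5, 4) = 107370900. Since P₁ is strictly southwest of P₂, a monotone path through both must visit P₁ then P₂; paths through both = C(12, 5)·C(16, 12)·C(5, 4) = 7207200. Avoid both = 354817320 − 16116408 − 107370900 + 7207200 = 238537212.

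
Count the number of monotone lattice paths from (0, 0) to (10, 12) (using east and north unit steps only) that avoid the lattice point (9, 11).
Number of paths = 310726

Total paths from (0, 0) to (10, 12): C(22, 10) = 646646. Paths through (9, 11): (paths (0, 0) → (9, 11)) × (paths (9, 11) → (10, 12)) = C(20, 9) · C(2, 1) = 167960 · 2 = 335920. Avoidance count = 646646 − 335920 = 310726.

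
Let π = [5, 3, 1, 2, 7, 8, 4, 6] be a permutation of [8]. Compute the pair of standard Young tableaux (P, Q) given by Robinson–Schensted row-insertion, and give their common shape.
P = [1, 2, 4, 6] / [3, 7, 8] / [5];  Q = [1, 4, 5, 6] / [2, 7, 8] / [3];  common shape = (4, 3, 1)

Row-insert the values π_1, π_2, … into P one at a time, bumping the leftmost entry strictly greater than the inserted value down to the next row. The recording tableau Q records, in position (i, j), the step at which that cell was added to P.
  Insert 5 (step 1): P = [5];  Q = [1]
  Insert 3 (step 2): P = [3] / [5];  Q = [1] / [2]
  Insert 1 (step 3): P = [1] / [3] / [5];  Q = [1] / [2] / [3]
  Insert 2 (step 4): P = [1, 2] / [3] / [5];  Q = [1, 4] / [2] / [3]
  Insert 7 (step 5): P = [1, 2, 7] / [3] / [5];  Q = [1, 4, 5] / [2] / [3]
  Insert 8 (step 6): P = [1, 2, 7, 8] / [3] / [5];  Q = [1, 4, 5, 6] / [2] / [3]
  Insert 4 (step 7): P = [1, 2, 4, 8] / [3, 7] / [5];  Q = [1, 4, 5, 6] / [2, 7] / [3]
  Insert 6 (step 8): P = [1, 2, 4, 6] / [3, 7, 8] / [5];  Q = [1, 4, 5, 6] / [2, 7, 8] / [3]
Final shape: (4, 3, 1).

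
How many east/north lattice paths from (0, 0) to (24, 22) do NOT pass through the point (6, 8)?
Number of paths = 6474650007150

Total paths from (0, 0) to (24, 22): C(46, 24) = 7890371113950. Paths through (6, 8): (paths (0, 0) → (6, 8)) × (paths (6, 8) → (24, 22)) = C(14, 6) · C(32, 18) = 3003 · 471435600 = 1415721106800. Avoidance count = 7890371113950 − 1415721106800 = 6474650007150.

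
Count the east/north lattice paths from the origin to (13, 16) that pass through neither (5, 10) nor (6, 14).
Number of paths = 57991086

Inclusion–exclusion. Total paths: C(29, 13) = 67863915. Through P₁: C(15, 5)·C(14, 8) = 9018009. Through P₂: C(20, 6)·C(9, 7) = 1395360. Since P₁ is strictly southwest of P₂, a monotone path through both must visit P₁ then P₂; paths through both = C(15, 5)·C(5, 1)·C(9, 7) = 540540. Avoid both = 67863915 − 9018009 − 1395360 + 540540 = 57991086.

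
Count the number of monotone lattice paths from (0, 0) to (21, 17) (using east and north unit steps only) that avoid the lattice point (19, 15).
Number of paths = 17645338260

Total paths from (0, 0) to (21, 17): C(38, 21) = 28781143380. Paths through (19, 15): (paths (0, 0) → (19, 15)) × (paths (19, 15) → (21, 17)) = C(34, 19) · C(4, 2) = 1855967520 · 6 = 11135805120. Avoidance count = 28781143380 − 11135805120 = 17645338260.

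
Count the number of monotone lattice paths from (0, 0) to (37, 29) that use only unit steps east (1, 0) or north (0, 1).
Number of paths = 4472995859186094240

A monotone lattice path from (0, 0) to (37, 29) consists of 37 east steps and 29 north steps in some order, so it is determined by which 37 of the 66 steps are east. The count is C(66, 37) = 4472995859186094240.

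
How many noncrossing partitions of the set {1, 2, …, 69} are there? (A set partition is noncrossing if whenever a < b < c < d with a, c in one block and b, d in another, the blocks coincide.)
C_69 = 337485502510215975556783793455058624700

These noncrossing partitions are counted by the Catalan number C_n = (1/(n + 1)) · C(2n, n). For n = 69: C_69 = (1/70) · C(138, 69) = 23623985175715118288974865541854103729000/70 = 337485502510215975556783793455058624700.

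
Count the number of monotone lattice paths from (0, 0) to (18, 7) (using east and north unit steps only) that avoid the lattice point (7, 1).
Number of paths = 381692

Total paths from (0, 0) to (18, 7): C(25, 18) = 480700. Paths through (7, 1): (paths (0, 0) → (7, 1)) × (paths (7, 1) → (18, 7)) = C(8, 7) · C(17, 11) = 8 · 12376 = 99008. Avoidance count = 480700 − 99008 = 381692.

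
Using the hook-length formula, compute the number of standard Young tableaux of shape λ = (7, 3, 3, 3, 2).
# SYT of shape (7, 3, 3, 3, 2) = 3508596

Hook-length formula: f^λ = n! / Π hook(c), product over all cells c of the Young diagram. For λ = (7, 3, 3, 3, 2), n = 18 boxes. Hook lengths by row (left-to-right, top-to-bottom): [11, 10, 8, 4, 3, 2, 1]; [6, 5, 3]; [5, 4, 2]; [4, 3, 1]; [2, 1]. Product of hooks = 1824768000. So f^λ = 18! / 1824768000 = 6402373705728000 / 1824768000 = 3508596.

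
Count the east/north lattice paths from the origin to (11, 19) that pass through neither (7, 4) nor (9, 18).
Number of paths = 39406545

Inclusion–exclusion. Total paths: C(30, 11) = 54627300. Through P₁: C(11, 7)·C(19, 4) = 1279080. Through P₂: C(27, 9)·C(3, 2) = 14060475. Since P₁ is strictly southwest of P₂, a monotone path through both must visit P₁ then P₂; paths through both = C(11, 7)·C(16, 2)·C(3, 2) = 118800. Avoid both = 54627300 − 1279080 − 14060475 + 118800 = 39406545.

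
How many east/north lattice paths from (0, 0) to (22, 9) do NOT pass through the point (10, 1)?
Number of paths = 18774405

Total paths from (0, 0) to (22, 9): C(31, 22) = 20160075. Paths through (10, 1): (paths (0, 0) → (10, 1)) × (paths (10, 1) → (22, 9)) = C(11, 10) · C(20, 12) = 11 · 125970 = 1385670. Avoidance count = 20160075 − 1385670 = 18774405.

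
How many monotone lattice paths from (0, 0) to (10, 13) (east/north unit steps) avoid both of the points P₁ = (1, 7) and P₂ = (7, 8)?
Number of paths = 746802

Inclusion–exclusion. Total paths: C(23, 10) = 1144066. Through P₁: C(8, 1)·C(15, 9) = 40040. Through P₂: C(15, 7)·C(8, 3) = 360360. Since P₁ is strictly southwest of P₂, a monotone path through both must visit P₁ then P₂; paths through both = C(8, 1)·C(7, 6)·C(8, 3) = 3136. Avoid both = 1144066 − 40040 − 360360 + 3136 = 746802.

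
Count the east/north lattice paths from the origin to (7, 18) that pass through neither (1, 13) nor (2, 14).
Number of paths = 462640

Inclusion–exclusion. Total paths: C(25, 7) = 480700. Through P₁: C(14, 1)·C(11, 6) = 6468. Through P₂: C(16, 2)·C(9, 5) = 15120. Since P₁ is strictly southwest of P₂, a monotone path through both must visit P₁ then P₂; paths through both = C(14, 1)·C(2, 1)·C(9, 5) = 3528. Avoid both = 480700 − 6468 − 15120 + 3528 = 462640.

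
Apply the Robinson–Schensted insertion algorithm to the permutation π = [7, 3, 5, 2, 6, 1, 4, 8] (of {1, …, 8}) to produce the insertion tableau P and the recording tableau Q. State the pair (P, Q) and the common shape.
P = [1, 4, 6, 8] / [2, 5] / [3] / [7];  Q = [1, 3, 5, 8] / [2, 7] / [4] / [6];  common shape = (4, 2, 1, 1)

Row-insert the values π_1, π_2, … into P one at a time, bumping the leftmost entry strictly greater than the inserted value down to the next row. The recording tableau Q records, in position (i, j), the step at which that cell was added to P.
  Insert 7 (step 1): P = [7];  Q = [1]
  Insert 3 (step 2): P = [3] / [7];  Q = [1] / [2]
  Insert 5 (step 3): P = [3, 5] / [7];  Q = [1, 3] / [2]
  Insert 2 (step 4): P = [2, 5] / [3] / [7];  Q = [1, 3] / [2] / [4]
  Insert 6 (step 5): P = [2, 5, 6] / [3] / [7];  Q = [1, 3, 5] / [2] / [4]
  Insert 1 (step 6): P = [1, 5, 6] / [2] / [3] / [7];  Q = [1, 3, 5] / [2] / [4] / [6]
  Insert 4 (step 7): P = [1, 4, 6] / [2, 5] / [3] / [7];  Q = [1, 3, 5] / [2, 7] / [4] / [6]
  Insert 8 (step 8): P = [1, 4, 6, 8] / [2, 5] / [3] / [7];  Q = [1, 3, 5, 8] / [2, 7] / [4] / [6]
Final shape: (4, 2, 1, 1).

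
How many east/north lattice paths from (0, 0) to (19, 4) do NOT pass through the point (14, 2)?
Number of paths = 6335

Total paths from (0, 0) to (19, 4): C(23, 19) = 8855. Paths through (14, 2): (paths (0, 0) → (14, 2)) × (paths (14, 2) → (19, 4)) = C(16, 14) · C(7, 5) = 120 · 21 = 2520. Avoidance count = 8855 − 2520 = 6335.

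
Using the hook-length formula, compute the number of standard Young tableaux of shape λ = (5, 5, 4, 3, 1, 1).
# SYT of shape (5, 5, 4, 3, 1, 1) = 26604864

Hook-length formula: f^λ = n! / Π hook(c), product over all cells c of the Young diagram. For λ = (5, 5, 4, 3, 1, 1), n = 19 boxes. Hook lengths by row (left-to-right, top-to-bottom): [10, 7, 6, 4, 2]; [9, 6, 5, 3, 1]; [7, 4, 3, 1]; [5, 2, 1]; [2]; [1]. Product of hooks = 4572288000. So f^λ = 19! / 4572288000 = 121645100408832000 / 4572288000 = 26604864.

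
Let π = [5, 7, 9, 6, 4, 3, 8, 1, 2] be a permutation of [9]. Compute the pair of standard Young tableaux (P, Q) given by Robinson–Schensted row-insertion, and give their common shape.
P = [1, 2, 8] / [3, 6] / [4, 9] / [5] / [7];  Q = [1, 2, 3] / [4, 7] / [5, 9] / [6] / [8];  common shape = (3, 2, 2, 1, 1)

Row-insert the values π_1, π_2, … into P one at a time, bumping the leftmost entry strictly greater than the inserted value down to the next row. The recording tableau Q records, in position (i, j), the step at which that cell was added to P.
  Insert 5 (step 1): P = [5];  Q = [1]
  Insert 7 (step 2): P = [5, 7];  Q = [1, 2]
  Insert 9 (step 3): P = [5, 7, 9];  Q = [1, 2, 3]
  Insert 6 (step 4): P = [5, 6, 9] / [7];  Q = [1, 2, 3] / [4]
  Insert 4 (step 5): P = [4, 6, 9] / [5] / [7];  Q = [1, 2, 3] / [4] / [5]
  Insert 3 (step 6): P = [3, 6, 9] / [4] / [5] / [7];  Q = [1, 2, 3] / [4] / [5] / [6]
  Insert 8 (step 7): P = [3, 6, 8] / [4, 9] / [5] / [7];  Q = [1, 2, 3] / [4, 7] / [5] / [6]
  Insert 1 (step 8): P = [1, 6, 8] / [3, 9] / [4] / [5] / [7];  Q = [1, 2, 3] / [4, 7] / [5] / [6] / [8]
  Insert 2 (step 9): P = [1, 2, 8] / [3, 6] / [4, 9] / [5] / [7];  Q = [1, 2, 3] / [4, 7] / [5, 9] / [6] / [8]
Final shape: (3, 2, 2, 1, 1).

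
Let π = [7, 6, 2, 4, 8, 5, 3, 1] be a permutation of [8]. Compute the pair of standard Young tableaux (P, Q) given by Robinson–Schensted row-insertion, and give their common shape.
P = [1, 3, 5] / [2, 8] / [4] / [6] / [7];  Q = [1, 4, 5] / [2, 6] / [3] / [7] / [8];  common shape = (3, 2, 1, 1, 1)

Row-insert the values π_1, π_2, … into P one at a time, bumping the leftmost entry strictly greater than the inserted value down to the next row. The recording tableau Q records, in position (i, j), the step at which that cell was added to P.
  Insert 7 (step 1): P = [7];  Q = [1]
  Insert 6 (step 2): P = [6] / [7];  Q = [1] / [2]
  Insert 2 (step 3): P = [2] / [6] / [7];  Q = [1] / [2] / [3]
  Insert 4 (step 4): P = [2, 4] / [6] / [7];  Q = [1, 4] / [2] / [3]
  Insert 8 (step 5): P = [2, 4, 8] / [6] / [7];  Q = [1, 4, 5] / [2] / [3]
  Insert 5 (step 6): P = [2, 4, 5] / [6, 8] / [7];  Q = [1, 4, 5] / [2, 6] / [3]
  Insert 3 (step 7): P = [2, 3, 5] / [4, 8] / [6] / [7];  Q = [1, 4, 5] / [2, 6] / [3] / [7]
  Insert 1 (step 8): P = [1, 3, 5] / [2, 8] / [4] / [6] / [7];  Q = [1, 4, 5] / [2, 6] / [3] / [7] / [8]
Final shape: (3, 2, 1, 1, 1).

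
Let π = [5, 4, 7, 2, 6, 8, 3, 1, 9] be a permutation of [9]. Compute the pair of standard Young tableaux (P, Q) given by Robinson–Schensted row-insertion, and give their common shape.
P = [1, 3, 8, 9] / [2, 6] / [4, 7] / [5];  Q = [1, 3, 6, 9] / [2, 5] / [4, 7] / [8];  common shape = (4, 2, 2, 1)

Row-insert the values π_1, π_2, … into P one at a time, bumping the leftmost entry strictly greater than the inserted value down to the next row. The recording tableau Q records, in position (i, j), the step at which that cell was added to P.
  Insert 5 (step 1): P = [5];  Q = [1]
  Insert 4 (step 2): P = [4] / [5];  Q = [1] / [2]
  Insert 7 (step 3): P = [4, 7] / [5];  Q = [1, 3] / [2]
  Insert 2 (step 4): P = [2, 7] / [4] / [5];  Q = [1, 3] / [2] / [4]
  Insert 6 (step 5): P = [2, 6] / [4, 7] / [5];  Q = [1, 3] / [2, 5] / [4]
  Insert 8 (step 6): P = [2, 6, 8] / [4, 7] / [5];  Q = [1, 3, 6] / [2, 5] / [4]
  Insert 3 (step 7): P = [2, 3, 8] / [4, 6] / [5, 7];  Q = [1, 3, 6] / [2, 5] / [4, 7]
  Insert 1 (step 8): P = [1, 3, 8] / [2, 6] / [4, 7] / [5];  Q = [1, 3, 6] / [2, 5] / [4, 7] / [8]
  Insert 9 (step 9): P = [1, 3, 8, 9] / [2, 6] / [4, 7] / [5];  Q = [1, 3, 6, 9] / [2, 5] / [4, 7] / [8]
Final shape: (4, 2, 2, 1).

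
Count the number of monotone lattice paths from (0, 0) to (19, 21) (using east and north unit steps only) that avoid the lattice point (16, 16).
Number of paths = 97621906560

Total paths from (0, 0) to (19, 21): C(40, 19) = 131282408400. Paths through (16, 16): (paths (0, 0) → (16, 16)) × (paths (16, 16) → (19, 21)) = C(32, 16) · C(8, 3) = 601080390 · 56 = 33660501840. Avoidance count = 131282408400 − 33660501840 = 97621906560.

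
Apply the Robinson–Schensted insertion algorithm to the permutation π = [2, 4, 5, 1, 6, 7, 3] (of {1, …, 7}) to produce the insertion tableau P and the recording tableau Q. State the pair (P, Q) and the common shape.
P = [1, 3, 5, 6, 7] / [2, 4];  Q = [1, 2, 3, 5, 6] / [4, 7];  common shape = (5, 2)

Row-insert the values π_1, π_2, … into P one at a time, bumping the leftmost entry strictly greater than the inserted value down to the next row. The recording tableau Q records, in position (i, j), the step at which that cell was added to P.
  Insert 2 (step 1): P = [2];  Q = [1]
  Insert 4 (step 2): P = [2, 4];  Q = [1, 2]
  Insert 5 (step 3): P = [2, 4, 5];  Q = [1, 2, 3]
  Insert 1 (step 4): P = [1, 4, 5] / [2];  Q = [1, 2, 3] / [4]
  Insert 6 (step 5): P = [1, 4, 5, 6] / [2];  Q = [1, 2, 3, 5] / [4]
  Insert 7 (step 6): P = [1, 4, 5, 6, 7] / [2];  Q = [1, 2, 3, 5, 6] / [4]
  Insert 3 (step 7): P = [1, 3, 5, 6, 7] / [2, 4];  Q = [1, 2, 3, 5, 6] / [4, 7]
Final shape: (5, 2).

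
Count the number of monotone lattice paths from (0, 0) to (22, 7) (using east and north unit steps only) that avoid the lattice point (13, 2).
Number of paths = 1350570

Total paths from (0, 0) to (22, 7): C(29, 22) = 1560780. Paths through (13, 2): (paths (0, 0) → (13, 2)) × (paths (13, 2) → (22, 7)) = C(15, 13) · C(14, 9) = 105 · 2002 = 210210. Avoidance count = 1560780 − 210210 = 1350570.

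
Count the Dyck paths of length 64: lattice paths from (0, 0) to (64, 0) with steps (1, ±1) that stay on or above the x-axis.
C_32 = 55534064877048198

These Dyck paths are counted by the Catalan number C_n = (1/(n + 1)) · C(2n, n). For n = 32: C_32 = (1/33) · C(64, 32) = 1832624140942590534/33 = 55534064877048198.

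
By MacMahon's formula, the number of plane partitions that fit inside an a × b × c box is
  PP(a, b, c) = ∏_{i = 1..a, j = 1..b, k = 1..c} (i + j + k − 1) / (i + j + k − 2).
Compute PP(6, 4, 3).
PP(6, 4, 3) = 457380

Evaluate the triple product over i = 1..6, j = 1..4, k = 1..3. The factors are (2/1) · (3/2) · (4/3) · (3/2) · (4/3) · (5/4) · (4/3) · (5/4) · … (72 factors total). The numerators and denominators telescope so the product is an integer; carrying out the multiplication exactly gives PP(6, 4, 3) = 457380.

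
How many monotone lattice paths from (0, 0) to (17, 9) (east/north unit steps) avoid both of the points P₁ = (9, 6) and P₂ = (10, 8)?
Number of paths = 2068781

Inclusion–exclusion. Total paths: C(26, 17) = 3124550. Through P₁: C(15, 9)·C(11, 8) = 825825. Through P₂: C(18, 10)·C(8, 7) = 350064. Since P₁ is strictly southwest of P₂, a monotone path through both must visit P₁ then P₂; paths through both = C(15, 9)·C(3, 1)·C(8, 7) = 120120. Avoid both = 3124550 − 825825 − 350064 + 120120 = 2068781.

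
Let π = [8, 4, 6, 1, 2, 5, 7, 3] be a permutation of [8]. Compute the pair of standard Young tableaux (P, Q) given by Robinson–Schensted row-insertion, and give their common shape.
P = [1, 2, 3, 7] / [4, 5] / [6] / [8];  Q = [1, 3, 6, 7] / [2, 5] / [4] / [8];  common shape = (4, 2, 1, 1)

Row-insert the values π_1, π_2, … into P one at a time, bumping the leftmost entry strictly greater than the inserted value down to the next row. The recording tableau Q records, in position (i, j), the step at which that cell was added to P.
  Insert 8 (step 1): P = [8];  Q = [1]
  Insert 4 (step 2): P = [4] / [8];  Q = [1] / [2]
  Insert 6 (step 3): P = [4, 6] / [8];  Q = [1, 3] / [2]
  Insert 1 (step 4): P = [1, 6] / [4] / [8];  Q = [1, 3] / [2] / [4]
  Insert 2 (step 5): P = [1, 2] / [4, 6] / [8];  Q = [1, 3] / [2, 5] / [4]
  Insert 5 (step 6): P = [1, 2, 5] / [4, 6] / [8];  Q = [1, 3, 6] / [2, 5] / [4]
  Insert 7 (step 7): P = [1, 2, 5, 7] / [4, 6] / [8];  Q = [1, 3, 6, 7] / [2, 5] / [4]
  Insert 3 (step 8): P = [1, 2, 3, 7] / [4, 5] / [6] / [8];  Q = [1, 3, 6, 7] / [2, 5] / [4] / [8]
Final shape: (4, 2, 1, 1).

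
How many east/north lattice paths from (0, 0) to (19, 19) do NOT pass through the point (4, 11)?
Number of paths = 34675985190

Total paths from (0, 0) to (19, 19): C(38, 19) = 35345263800. Paths through (4, 11): (paths (0, 0) → (4, 11)) × (paths (4, 11) → (19, 19)) = C(15, 4) · C(23, 15) = 1365 · 490314 = 669278610. Avoidance count = 35345263800 − 669278610 = 34675985190.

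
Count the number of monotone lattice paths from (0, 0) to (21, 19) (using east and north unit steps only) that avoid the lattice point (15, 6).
Number of paths = 129810117552

Total paths from (0, 0) to (21, 19): C(40, 21) = 131282408400. Paths through (15, 6): (paths (0, 0) → (15, 6)) × (paths (15, 6) → (21, 19)) = C(21, 15) · C(19, 6) = 54264 · 27132 = 1472290848. Avoidance count = 131282408400 − 1472290848 = 129810117552.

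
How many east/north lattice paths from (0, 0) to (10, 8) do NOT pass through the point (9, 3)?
Number of paths = 42438

Total paths from (0, 0) to (10, 8): C(18, 10) = 43758. Paths through (9, 3): (paths (0, 0) → (9, 3)) × (paths (9, 3) → (10, 8)) = C(12, 9) · C(6, 1) = 220 · 6 = 1320. Avoidance count = 43758 − 1320 = 42438.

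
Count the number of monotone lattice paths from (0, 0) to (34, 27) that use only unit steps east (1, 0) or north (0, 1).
Number of paths = 157890968768078210

A monotone lattice path from (0, 0) to (34, 27) consists of 34 east steps and 27 north steps in some order, so it is determined by which 34 of the 61 steps are east. The count is C(61, 34) = 157890968768078210.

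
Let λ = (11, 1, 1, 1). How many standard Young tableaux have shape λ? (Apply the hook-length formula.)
# SYT of shape (11, 1, 1, 1) = 286

Hook-length formula: f^λ = n! / Π hook(c), product over all cells c of the Young diagram. For λ = (11, 1, 1, 1), n = 14 boxes. Hook lengths by row (left-to-right, top-to-bottom): [14, 10, 9, 8, 7, 6, 5, 4, 3, 2, 1]; [3]; [2]; [1]. Product of hooks = 304819200. So f^λ = 14! / 304819200 = 87178291200 / 304819200 = 286.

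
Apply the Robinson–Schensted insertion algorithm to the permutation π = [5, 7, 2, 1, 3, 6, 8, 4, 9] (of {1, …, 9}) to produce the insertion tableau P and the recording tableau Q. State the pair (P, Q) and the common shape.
P = [1, 3, 4, 8, 9] / [2, 6] / [5, 7];  Q = [1, 2, 6, 7, 9] / [3, 5] / [4, 8];  common shape = (5, 2, 2)

Row-insert the values π_1, π_2, … into P one at a time, bumping the leftmost entry strictly greater than the inserted value down to the next row. The recording tableau Q records, in position (i, j), the step at which that cell was added to P.
  Insert 5 (step 1): P = [5];  Q = [1]
  Insert 7 (step 2): P = [5, 7];  Q = [1, 2]
  Insert 2 (step 3): P = [2, 7] / [5];  Q = [1, 2] / [3]
  Insert 1 (step 4): P = [1, 7] / [2] / [5];  Q = [1, 2] / [3] / [4]
  Insert 3 (step 5): P = [1, 3] / [2, 7] / [5];  Q = [1, 2] / [3, 5] / [4]
  Insert 6 (step 6): P = [1, 3, 6] / [2, 7] / [5];  Q = [1, 2, 6] / [3, 5] / [4]
  Insert 8 (step 7): P = [1, 3, 6, 8] / [2, 7] / [5];  Q = [1, 2, 6, 7] / [3, 5] / [4]
  Insert 4 (step 8): P = [1, 3, 4, 8] / [2, 6] / [5, 7];  Q = [1, 2, 6, 7] / [3, 5] / [4, 8]
  Insert 9 (step 9): P = [1, 3, 4, 8, 9] / [2, 6] / [5, 7];  Q = [1, 2, 6, 7, 9] / [3, 5] / [4, 8]
Final shape: (5, 2, 2).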